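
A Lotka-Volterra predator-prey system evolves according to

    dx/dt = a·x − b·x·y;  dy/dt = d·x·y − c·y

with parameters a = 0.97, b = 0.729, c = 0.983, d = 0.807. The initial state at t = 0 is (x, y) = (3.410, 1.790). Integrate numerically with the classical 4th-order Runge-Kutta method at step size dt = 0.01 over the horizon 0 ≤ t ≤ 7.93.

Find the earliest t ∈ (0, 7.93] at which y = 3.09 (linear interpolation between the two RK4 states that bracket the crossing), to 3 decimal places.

t=0.000: state=(3.410, 1.790)
step 1 (dt=0.01): k1=(-1.142, 3.166), k2=(-1.179, 3.186), k3=(-1.180, 3.186), k4=(-1.217, 3.205); state += dt/6·(k1+2k2+2k3+k4)
t=0.010: state=(3.398, 1.822)
t=0.020: state=(3.386, 1.854)
t=0.030: state=(3.372, 1.887)
t=0.370: state=(2.534, 3.083)
next step: t=0.380: state=(2.501, 3.115) — y has crossed 3.09
linear interpolation between t=0.370 (3.08283) and t=0.380 (3.11533) → t≈0.372

t = 0.372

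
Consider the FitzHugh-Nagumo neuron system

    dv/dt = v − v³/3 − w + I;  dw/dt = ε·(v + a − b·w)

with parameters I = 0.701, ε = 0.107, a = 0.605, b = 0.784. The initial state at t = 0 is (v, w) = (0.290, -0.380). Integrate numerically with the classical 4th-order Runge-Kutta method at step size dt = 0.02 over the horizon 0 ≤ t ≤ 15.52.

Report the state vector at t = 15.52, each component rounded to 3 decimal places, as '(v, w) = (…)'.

(v, w) = (-1.063, 1.437)

t=0.000: state=(0.290, -0.380)
step 1 (dt=0.02): k1=(1.363, 0.128), k2=(1.374, 0.129), k3=(1.374, 0.129), k4=(1.385, 0.130); state += dt/6·(k1+2k2+2k3+k4)
t=0.020: state=(0.317, -0.377)
t=0.040: state=(0.345, -0.375)
t=0.060: state=(0.374, -0.372)
continuing one RK4 step at a time; state shown every 50 steps (Δt=1):
t=1.000: state=(1.742, -0.178)
t=2.000: state=(1.990, 0.098)
t=3.000: state=(1.918, 0.353)
t=4.000: state=(1.830, 0.579)
t=5.000: state=(1.739, 0.777)
t=6.000: state=(1.647, 0.951)
t=7.000: state=(1.553, 1.101)
t=8.000: state=(1.456, 1.228)
t=9.000: state=(1.353, 1.336)
t=10.000: state=(1.240, 1.423)
t=11.000: state=(1.113, 1.492)
t=12.000: state=(0.960, 1.541)
t=13.000: state=(0.750, 1.567)
t=14.000: state=(0.401, 1.564)
t=15.000: state=(-0.370, 1.507)
t=15.520: state=(-1.063, 1.437)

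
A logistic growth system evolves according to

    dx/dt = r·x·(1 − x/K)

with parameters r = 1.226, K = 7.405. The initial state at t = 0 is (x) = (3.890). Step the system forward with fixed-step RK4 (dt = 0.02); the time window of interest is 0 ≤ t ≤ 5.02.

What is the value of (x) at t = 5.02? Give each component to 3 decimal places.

t=0.000: state=(3.890)
step 1 (dt=0.02): k1=(2.264), k2=(2.262), k3=(2.262), k4=(2.261); state += dt/6·(k1+2k2+2k3+k4)
t=0.020: state=(3.935)
t=0.040: state=(3.980)
t=0.060: state=(4.026)
continuing one RK4 step at a time; state shown every 10 steps (Δt=0.2):
t=0.200: state=(4.338)
t=0.400: state=(4.767)
t=0.600: state=(5.167)
t=0.800: state=(5.531)
t=1.000: state=(5.853)
t=1.200: state=(6.132)
t=1.400: state=(6.371)
t=1.600: state=(6.570)
t=1.800: state=(6.735)
t=2.000: state=(6.870)
t=2.200: state=(6.980)
t=2.400: state=(7.068)
t=2.600: state=(7.139)
t=2.800: state=(7.195)
t=3.000: state=(7.240)
t=3.200: state=(7.275)
t=3.400: state=(7.303)
t=3.600: state=(7.325)
t=3.800: state=(7.342)
t=4.000: state=(7.356)
t=4.200: state=(7.366)
t=4.400: state=(7.375)
t=4.600: state=(7.381)
t=4.800: state=(7.386)
t=5.000: state=(7.390)
t=5.020: state=(7.391)

(x) = (7.391)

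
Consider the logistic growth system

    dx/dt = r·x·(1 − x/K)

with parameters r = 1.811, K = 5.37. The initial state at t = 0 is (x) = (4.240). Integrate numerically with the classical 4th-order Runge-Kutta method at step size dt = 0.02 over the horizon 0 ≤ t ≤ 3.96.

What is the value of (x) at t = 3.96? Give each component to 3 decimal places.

(x) = (5.369)

t=0.000: state=(4.240)
step 1 (dt=0.02): k1=(1.616), k2=(1.599), k3=(1.599), k4=(1.582); state += dt/6·(k1+2k2+2k3+k4)
t=0.020: state=(4.272)
t=0.040: state=(4.303)
t=0.060: state=(4.334)
continuing one RK4 step at a time; state shown every 10 steps (Δt=0.2):
t=0.200: state=(4.530)
t=0.400: state=(4.756)
t=0.600: state=(4.927)
t=0.800: state=(5.054)
t=1.000: state=(5.146)
t=1.200: state=(5.212)
t=1.400: state=(5.259)
t=1.600: state=(5.292)
t=1.800: state=(5.316)
t=2.000: state=(5.332)
t=2.200: state=(5.344)
t=2.400: state=(5.352)
t=2.600: state=(5.357)
t=2.800: state=(5.361)
t=3.000: state=(5.364)
t=3.200: state=(5.366)
t=3.400: state=(5.367)
t=3.600: state=(5.368)
t=3.800: state=(5.369)
t=3.960: state=(5.369)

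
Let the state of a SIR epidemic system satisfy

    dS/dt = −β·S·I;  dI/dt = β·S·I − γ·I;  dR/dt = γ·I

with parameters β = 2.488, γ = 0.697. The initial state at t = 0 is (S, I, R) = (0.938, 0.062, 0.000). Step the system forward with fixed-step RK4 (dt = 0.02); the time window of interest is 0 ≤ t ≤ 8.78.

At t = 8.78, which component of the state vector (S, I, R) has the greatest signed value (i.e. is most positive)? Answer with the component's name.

largest component: R

t=0.000: state=(0.938, 0.062, 0.000)
step 1 (dt=0.02): k1=(-0.145, 0.101, 0.043), k2=(-0.147, 0.103, 0.044), k3=(-0.147, 0.103, 0.044), k4=(-0.149, 0.104, 0.045); state += dt/6·(k1+2k2+2k3+k4)
t=0.020: state=(0.935, 0.064, 0.001)
t=0.040: state=(0.932, 0.066, 0.002)
t=0.060: state=(0.929, 0.068, 0.003)
continuing one RK4 step at a time; state shown every 25 steps (Δt=0.5):
t=0.500: state=(0.835, 0.133, 0.033)
t=1.000: state=(0.664, 0.239, 0.097)
t=1.500: state=(0.461, 0.340, 0.199)
t=2.000: state=(0.292, 0.381, 0.327)
t=2.500: state=(0.183, 0.359, 0.457)
t=3.000: state=(0.121, 0.305, 0.573)
t=3.500: state=(0.086, 0.245, 0.669)
t=4.000: state=(0.066, 0.190, 0.745)
t=4.500: state=(0.053, 0.144, 0.803)
t=5.000: state=(0.046, 0.108, 0.846)
t=5.500: state=(0.041, 0.080, 0.879)
t=6.000: state=(0.037, 0.060, 0.903)
t=6.500: state=(0.035, 0.044, 0.921)
t=7.000: state=(0.033, 0.032, 0.934)
t=7.500: state=(0.032, 0.024, 0.944)
t=8.000: state=(0.031, 0.017, 0.951)
t=8.500: state=(0.031, 0.013, 0.956)
t=8.780: state=(0.031, 0.011, 0.959)
compare at T: S=0.031, I=0.011, R=0.959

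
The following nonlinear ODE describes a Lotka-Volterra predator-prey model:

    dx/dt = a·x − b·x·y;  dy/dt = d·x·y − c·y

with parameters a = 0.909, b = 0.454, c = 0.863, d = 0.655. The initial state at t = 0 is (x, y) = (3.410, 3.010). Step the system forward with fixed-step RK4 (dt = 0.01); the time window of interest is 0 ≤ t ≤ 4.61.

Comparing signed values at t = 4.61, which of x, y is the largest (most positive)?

t=0.000: state=(3.410, 3.010)
step 1 (dt=0.01): k1=(-1.560, 4.125), k2=(-1.589, 4.138), k3=(-1.589, 4.138), k4=(-1.617, 4.150); state += dt/6·(k1+2k2+2k3+k4)
t=0.010: state=(3.394, 3.051)
t=0.020: state=(3.378, 3.093)
t=0.030: state=(3.361, 3.135)
continuing one RK4 step at a time; state shown every 20 steps (Δt=0.2):
t=0.200: state=(2.994, 3.861)
t=0.400: state=(2.438, 4.642)
t=0.600: state=(1.868, 5.176)
t=0.800: state=(1.384, 5.383)
t=1.000: state=(1.020, 5.295)
t=1.200: state=(0.766, 5.003)
t=1.400: state=(0.594, 4.599)
t=1.600: state=(0.479, 4.149)
t=1.800: state=(0.402, 3.697)
t=2.000: state=(0.351, 3.268)
t=2.200: state=(0.319, 2.873)
t=2.400: state=(0.300, 2.517)
t=2.600: state=(0.290, 2.201)
t=2.800: state=(0.289, 1.924)
t=3.000: state=(0.294, 1.682)
t=3.200: state=(0.306, 1.472)
t=3.400: state=(0.324, 1.290)
t=3.600: state=(0.348, 1.135)
t=3.800: state=(0.379, 1.001)
t=4.000: state=(0.417, 0.887)
t=4.200: state=(0.463, 0.791)
t=4.400: state=(0.519, 0.710)
t=4.600: state=(0.586, 0.642)
t=4.610: state=(0.589, 0.639)
compare at T: x=0.589, y=0.639

largest component: y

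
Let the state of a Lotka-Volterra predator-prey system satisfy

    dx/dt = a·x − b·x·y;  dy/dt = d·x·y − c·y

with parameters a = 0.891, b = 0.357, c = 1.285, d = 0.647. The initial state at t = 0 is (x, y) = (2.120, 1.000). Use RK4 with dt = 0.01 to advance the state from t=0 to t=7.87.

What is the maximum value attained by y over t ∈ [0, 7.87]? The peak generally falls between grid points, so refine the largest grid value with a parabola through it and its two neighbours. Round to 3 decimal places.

t=0.000: state=(2.120, 1.000)
step 1 (dt=0.01): k1=(1.132, 0.087), k2=(1.135, 0.090), k3=(1.135, 0.090), k4=(1.137, 0.094); state += dt/6·(k1+2k2+2k3+k4)
t=0.010: state=(2.131, 1.001)
t=0.020: state=(2.143, 1.002)
t=0.030: state=(2.154, 1.003)
continuing one RK4 step at a time; state shown every 50 steps (Δt=0.5):
t=0.500: state=(2.741, 1.152)
t=1.000: state=(3.360, 1.631)
t=1.500: state=(3.604, 2.693)
t=2.000: state=(3.033, 4.240)
t=2.500: state=(2.024, 5.048)
t=3.000: state=(1.326, 4.509)
t=3.500: state=(1.017, 3.436)
t=4.000: state=(0.941, 2.469)
t=4.500: state=(1.010, 1.775)
t=5.000: state=(1.199, 1.330)
t=5.500: state=(1.514, 1.081)
t=6.000: state=(1.968, 0.995)
t=6.500: state=(2.560, 1.085)
t=7.000: state=(3.205, 1.452)
t=7.500: state=(3.606, 2.328)
t=7.870: state=(3.446, 3.399)
largest grid value and its neighbours: y(2.510)=5.04867, y(2.520)=5.04901, y(2.530)=5.04875
parabola through these three points peaks at t≈2.521 with y≈5.04901

max y = 5.049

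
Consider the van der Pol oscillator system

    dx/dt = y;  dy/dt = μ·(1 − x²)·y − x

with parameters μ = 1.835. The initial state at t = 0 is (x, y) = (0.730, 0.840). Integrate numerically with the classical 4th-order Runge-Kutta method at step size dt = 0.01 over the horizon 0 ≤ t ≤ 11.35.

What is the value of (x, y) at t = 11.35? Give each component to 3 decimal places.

(x, y) = (-1.792, 0.402)

t=0.000: state=(0.730, 0.840)
step 1 (dt=0.01): k1=(0.840, -0.010), k2=(0.840, -0.024), k3=(0.840, -0.024), k4=(0.840, -0.038); state += dt/6·(k1+2k2+2k3+k4)
t=0.010: state=(0.738, 0.840)
t=0.020: state=(0.747, 0.839)
t=0.030: state=(0.755, 0.838)
continuing one RK4 step at a time; state shown every 50 steps (Δt=0.5):
t=0.500: state=(1.088, 0.485)
t=1.000: state=(1.171, -0.135)
t=1.500: state=(0.979, -0.627)
t=2.000: state=(0.503, -1.391)
t=2.500: state=(-0.620, -3.238)
t=3.000: state=(-1.891, -0.898)
t=3.500: state=(-1.932, 0.282)
t=4.000: state=(-1.752, 0.414)
t=4.500: state=(-1.521, 0.520)
t=5.000: state=(-1.217, 0.718)
t=5.500: state=(-0.753, 1.230)
t=6.000: state=(0.203, 2.891)
t=6.500: state=(1.770, 1.865)
t=7.000: state=(2.001, -0.204)
t=7.500: state=(1.842, -0.381)
t=8.000: state=(1.631, -0.468)
t=8.500: state=(1.365, -0.611)
t=9.000: state=(0.991, -0.933)
t=9.500: state=(0.327, -1.927)
t=10.000: state=(-1.145, -3.524)
t=10.500: state=(-2.012, -0.182)
t=11.000: state=(-1.922, 0.337)
t=11.350: state=(-1.792, 0.402)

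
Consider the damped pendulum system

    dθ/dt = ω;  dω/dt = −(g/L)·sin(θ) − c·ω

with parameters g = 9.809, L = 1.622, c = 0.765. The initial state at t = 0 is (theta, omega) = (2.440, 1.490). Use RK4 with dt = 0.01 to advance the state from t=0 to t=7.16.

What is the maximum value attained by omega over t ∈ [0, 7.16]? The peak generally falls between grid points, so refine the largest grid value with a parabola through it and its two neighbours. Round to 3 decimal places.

max omega = 2.157

t=0.000: state=(2.440, 1.490)
step 1 (dt=0.01): k1=(1.490, -5.043), k2=(1.465, -4.989), k3=(1.465, -4.990), k4=(1.440, -4.937); state += dt/6·(k1+2k2+2k3+k4)
t=0.010: state=(2.455, 1.440)
t=0.020: state=(2.469, 1.391)
t=0.030: state=(2.482, 1.343)
continuing one RK4 step at a time; state shown every 25 steps (Δt=0.25):
t=0.250: state=(2.679, 0.504)
t=0.500: state=(2.719, -0.155)
t=0.750: state=(2.607, -0.749)
t=1.000: state=(2.334, -1.461)
t=1.250: state=(1.858, -2.377)
t=1.500: state=(1.143, -3.308)
t=1.750: state=(0.260, -3.582)
t=2.000: state=(-0.550, -2.723)
t=2.250: state=(-1.050, -1.236)
t=2.500: state=(-1.171, 0.230)
t=2.750: state=(-0.959, 1.406)
t=3.000: state=(-0.510, 2.082)
t=3.250: state=(0.021, 2.036)
t=3.500: state=(0.452, 1.333)
t=3.750: state=(0.664, 0.345)
t=4.000: state=(0.632, -0.565)
t=4.250: state=(0.408, -1.160)
t=4.500: state=(0.091, -1.293)
t=4.750: state=(-0.201, -0.977)
t=5.000: state=(-0.375, -0.397)
t=5.250: state=(-0.397, 0.207)
t=5.500: state=(-0.286, 0.641)
t=5.750: state=(-0.100, 0.794)
t=6.000: state=(0.086, 0.657)
t=6.250: state=(0.212, 0.326)
t=6.500: state=(0.246, -0.054)
t=6.750: state=(0.192, -0.350)
t=7.000: state=(0.084, -0.480)
t=7.160: state=(0.008, -0.466)
largest grid value and its neighbours: omega(3.100)=2.15644, omega(3.110)=2.15700, omega(3.120)=2.15631
parabola through these three points peaks at t≈3.109 with omega≈2.15701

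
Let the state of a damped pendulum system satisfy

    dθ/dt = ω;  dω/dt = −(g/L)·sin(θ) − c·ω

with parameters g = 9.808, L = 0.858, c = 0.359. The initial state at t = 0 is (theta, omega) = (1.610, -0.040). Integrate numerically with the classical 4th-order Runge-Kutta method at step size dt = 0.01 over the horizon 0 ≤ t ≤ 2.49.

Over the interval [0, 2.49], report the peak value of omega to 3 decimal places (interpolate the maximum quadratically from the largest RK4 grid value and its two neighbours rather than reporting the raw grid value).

max omega = 3.744

t=0.000: state=(1.610, -0.040)
step 1 (dt=0.01): k1=(-0.040, -11.408), k2=(-0.097, -11.388), k3=(-0.097, -11.388), k4=(-0.154, -11.368); state += dt/6·(k1+2k2+2k3+k4)
t=0.010: state=(1.609, -0.154)
t=0.020: state=(1.607, -0.267)
t=0.030: state=(1.604, -0.380)
continuing one RK4 step at a time; state shown every 10 steps (Δt=0.1):
t=0.100: state=(1.550, -1.161)
t=0.200: state=(1.379, -2.236)
t=0.300: state=(1.105, -3.219)
t=0.400: state=(0.742, -4.001)
t=0.500: state=(0.317, -4.425)
t=0.600: state=(-0.127, -4.372)
t=0.700: state=(-0.541, -3.847)
t=0.800: state=(-0.885, -2.973)
t=0.900: state=(-1.130, -1.916)
t=1.000: state=(-1.266, -0.800)
t=1.100: state=(-1.290, 0.307)
t=1.200: state=(-1.206, 1.363)
t=1.300: state=(-1.021, 2.325)
t=1.400: state=(-0.747, 3.113)
t=1.500: state=(-0.408, 3.616)
t=1.600: state=(-0.037, 3.734)
t=1.700: state=(0.325, 3.438)
t=1.800: state=(0.639, 2.792)
t=1.900: state=(0.876, 1.917)
t=2.000: state=(1.019, 0.933)
t=2.100: state=(1.062, -0.073)
t=2.200: state=(1.006, -1.040)
t=2.300: state=(0.857, -1.908)
t=2.400: state=(0.630, -2.603)
t=2.490: state=(0.375, -3.009)
largest grid value and its neighbours: omega(1.570)=3.74252, omega(1.580)=3.74392, omega(1.590)=3.74107
parabola through these three points peaks at t≈1.578 with omega≈3.74398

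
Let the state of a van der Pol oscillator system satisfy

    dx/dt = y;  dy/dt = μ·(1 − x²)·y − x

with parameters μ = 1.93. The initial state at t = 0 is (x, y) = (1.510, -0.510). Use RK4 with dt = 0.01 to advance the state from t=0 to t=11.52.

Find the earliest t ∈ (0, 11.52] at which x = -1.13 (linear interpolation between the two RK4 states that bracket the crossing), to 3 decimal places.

t = 1.765

t=0.000: state=(1.510, -0.510)
step 1 (dt=0.01): k1=(-0.510, -0.250), k2=(-0.511, -0.252), k3=(-0.511, -0.252), k4=(-0.513, -0.254); state += dt/6·(k1+2k2+2k3+k4)
t=0.010: state=(1.505, -0.513)
t=0.020: state=(1.500, -0.515)
t=0.030: state=(1.495, -0.518)
continuing one RK4 step at a time; state shown every 50 steps (Δt=0.5):
t=0.500: state=(1.214, -0.702)
t=1.000: state=(0.758, -1.215)
t=1.500: state=(-0.204, -2.960)
t=1.760: state=(-1.111, -3.668)
next step: t=1.770: state=(-1.147, -3.637) — x has crossed -1.13
linear interpolation between t=1.760 (-1.11069) and t=1.770 (-1.14723) → t≈1.765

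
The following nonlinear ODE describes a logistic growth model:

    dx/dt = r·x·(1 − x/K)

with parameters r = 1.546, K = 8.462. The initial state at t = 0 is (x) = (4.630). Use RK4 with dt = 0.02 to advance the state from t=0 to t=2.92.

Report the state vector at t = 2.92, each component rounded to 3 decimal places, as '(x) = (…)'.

(x) = (8.386)

t=0.000: state=(4.630)
step 1 (dt=0.02): k1=(3.241), k2=(3.237), k3=(3.237), k4=(3.231); state += dt/6·(k1+2k2+2k3+k4)
t=0.020: state=(4.695)
t=0.040: state=(4.759)
t=0.060: state=(4.824)
continuing one RK4 step at a time; state shown every 5 steps (Δt=0.1):
t=0.100: state=(4.951)
t=0.200: state=(5.264)
t=0.300: state=(5.565)
t=0.400: state=(5.852)
t=0.500: state=(6.123)
t=0.600: state=(6.375)
t=0.700: state=(6.609)
t=0.800: state=(6.823)
t=0.900: state=(7.017)
t=1.000: state=(7.193)
t=1.100: state=(7.351)
t=1.200: state=(7.492)
t=1.300: state=(7.617)
t=1.400: state=(7.728)
t=1.500: state=(7.825)
t=1.600: state=(7.910)
t=1.700: state=(7.985)
t=1.800: state=(8.050)
t=1.900: state=(8.106)
t=2.000: state=(8.155)
t=2.100: state=(8.198)
t=2.200: state=(8.235)
t=2.300: state=(8.267)
t=2.400: state=(8.294)
t=2.500: state=(8.318)
t=2.600: state=(8.338)
t=2.700: state=(8.356)
t=2.800: state=(8.371)
t=2.900: state=(8.384)
t=2.920: state=(8.386)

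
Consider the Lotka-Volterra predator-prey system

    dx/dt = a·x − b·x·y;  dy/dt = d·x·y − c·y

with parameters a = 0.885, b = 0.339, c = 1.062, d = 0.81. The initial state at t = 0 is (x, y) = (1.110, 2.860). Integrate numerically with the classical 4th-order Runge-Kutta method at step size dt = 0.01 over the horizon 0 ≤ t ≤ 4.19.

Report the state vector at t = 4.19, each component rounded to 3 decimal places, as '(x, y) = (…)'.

t=0.000: state=(1.110, 2.860)
step 1 (dt=0.01): k1=(-0.094, -0.466), k2=(-0.093, -0.467), k3=(-0.093, -0.467), k4=(-0.092, -0.467); state += dt/6·(k1+2k2+2k3+k4)
t=0.010: state=(1.109, 2.855)
t=0.020: state=(1.108, 2.851)
t=0.030: state=(1.107, 2.846)
continuing one RK4 step at a time; state shown every 20 steps (Δt=0.2):
t=0.200: state=(1.095, 2.765)
t=0.400: state=(1.087, 2.668)
t=0.600: state=(1.086, 2.572)
t=0.800: state=(1.093, 2.481)
t=1.000: state=(1.105, 2.397)
t=1.200: state=(1.125, 2.322)
t=1.400: state=(1.149, 2.257)
t=1.600: state=(1.179, 2.204)
t=1.800: state=(1.214, 2.164)
t=2.000: state=(1.253, 2.136)
t=2.200: state=(1.294, 2.123)
t=2.400: state=(1.338, 2.125)
t=2.600: state=(1.382, 2.142)
t=2.800: state=(1.425, 2.174)
t=3.000: state=(1.466, 2.222)
t=3.200: state=(1.502, 2.285)
t=3.400: state=(1.531, 2.363)
t=3.600: state=(1.553, 2.453)
t=3.800: state=(1.564, 2.554)
t=4.000: state=(1.564, 2.661)
t=4.190: state=(1.554, 2.765)

(x, y) = (1.554, 2.765)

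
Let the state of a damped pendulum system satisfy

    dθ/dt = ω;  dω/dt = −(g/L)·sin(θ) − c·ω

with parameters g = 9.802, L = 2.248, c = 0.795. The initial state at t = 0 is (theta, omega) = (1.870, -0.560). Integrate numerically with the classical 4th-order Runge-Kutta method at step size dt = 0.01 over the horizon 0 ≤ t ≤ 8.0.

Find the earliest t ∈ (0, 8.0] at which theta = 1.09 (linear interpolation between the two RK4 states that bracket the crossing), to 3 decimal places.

t = 0.536

t=0.000: state=(1.870, -0.560)
step 1 (dt=0.01): k1=(-0.560, -3.721), k2=(-0.579, -3.710), k3=(-0.579, -3.710), k4=(-0.597, -3.699); state += dt/6·(k1+2k2+2k3+k4)
t=0.010: state=(1.864, -0.597)
t=0.020: state=(1.858, -0.634)
t=0.030: state=(1.852, -0.671)
continuing one RK4 step at a time; state shown every 50 steps (Δt=0.5):
t=0.500: state=(1.169, -2.136)
t=0.530: state=(1.104, -2.203)
next step: t=0.540: state=(1.082, -2.224) — theta has crossed 1.09
linear interpolation between t=0.530 (1.10371) and t=0.540 (1.08157) → t≈0.536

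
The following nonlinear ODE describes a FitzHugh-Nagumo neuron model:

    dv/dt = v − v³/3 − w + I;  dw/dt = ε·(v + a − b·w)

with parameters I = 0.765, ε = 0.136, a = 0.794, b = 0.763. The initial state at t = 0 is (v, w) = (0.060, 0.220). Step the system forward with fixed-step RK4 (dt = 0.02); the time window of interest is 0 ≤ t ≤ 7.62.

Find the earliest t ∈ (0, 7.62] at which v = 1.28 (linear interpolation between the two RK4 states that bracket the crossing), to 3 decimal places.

t=0.000: state=(0.060, 0.220)
step 1 (dt=0.02): k1=(0.605, 0.093), k2=(0.610, 0.094), k3=(0.610, 0.094), k4=(0.615, 0.095); state += dt/6·(k1+2k2+2k3+k4)
t=0.020: state=(0.072, 0.222)
t=0.040: state=(0.085, 0.224)
t=0.060: state=(0.097, 0.226)
continuing one RK4 step at a time; state shown every 25 steps (Δt=0.5):
t=0.500: state=(0.433, 0.277)
t=1.000: state=(0.937, 0.361)
t=1.320: state=(1.262, 0.430)
next step: t=1.340: state=(1.280, 0.435) — v has crossed 1.28
linear interpolation between t=1.320 (1.26182) and t=1.340 (1.28020) → t≈1.340

t = 1.340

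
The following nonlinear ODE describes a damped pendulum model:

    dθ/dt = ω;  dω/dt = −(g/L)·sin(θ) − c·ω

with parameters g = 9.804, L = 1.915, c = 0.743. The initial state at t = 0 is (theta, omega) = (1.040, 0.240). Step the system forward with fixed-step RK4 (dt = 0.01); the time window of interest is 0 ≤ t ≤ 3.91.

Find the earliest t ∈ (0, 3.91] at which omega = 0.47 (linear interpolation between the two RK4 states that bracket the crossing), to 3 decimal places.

t=0.000: state=(1.040, 0.240)
step 1 (dt=0.01): k1=(0.240, -4.593), k2=(0.217, -4.580), k3=(0.217, -4.579), k4=(0.194, -4.565); state += dt/6·(k1+2k2+2k3+k4)
t=0.010: state=(1.042, 0.194)
t=0.020: state=(1.044, 0.149)
t=0.030: state=(1.045, 0.103)
continuing one RK4 step at a time; state shown every 20 steps (Δt=0.2):
t=0.200: state=(1.000, -0.611)
t=0.400: state=(0.808, -1.278)
t=0.600: state=(0.507, -1.683)
t=0.800: state=(0.157, -1.756)
t=1.000: state=(-0.173, -1.498)
t=1.200: state=(-0.426, -1.000)
t=1.400: state=(-0.567, -0.400)
t=1.600: state=(-0.587, 0.182)
t=1.710: state=(-0.552, 0.461)
next step: t=1.720: state=(-0.547, 0.484) — omega has crossed 0.47
linear interpolation between t=1.710 (0.46077) and t=1.720 (0.48398) → t≈1.714

t = 1.714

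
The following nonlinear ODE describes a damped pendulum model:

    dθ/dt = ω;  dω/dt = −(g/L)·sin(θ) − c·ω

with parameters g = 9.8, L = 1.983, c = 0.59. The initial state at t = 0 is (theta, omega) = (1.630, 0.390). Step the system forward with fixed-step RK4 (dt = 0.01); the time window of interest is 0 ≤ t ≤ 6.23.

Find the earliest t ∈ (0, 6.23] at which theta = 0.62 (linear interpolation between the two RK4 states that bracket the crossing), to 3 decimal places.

t = 0.776

t=0.000: state=(1.630, 0.390)
step 1 (dt=0.01): k1=(0.390, -5.163), k2=(0.364, -5.148), k3=(0.364, -5.148), k4=(0.339, -5.132); state += dt/6·(k1+2k2+2k3+k4)
t=0.010: state=(1.634, 0.339)
t=0.020: state=(1.637, 0.287)
t=0.030: state=(1.639, 0.237)
continuing one RK4 step at a time; state shown every 25 steps (Δt=0.25):
t=0.250: state=(1.574, -0.810)
t=0.500: state=(1.239, -1.830)
t=0.750: state=(0.686, -2.515)
t=0.770: state=(0.636, -2.545)
next step: t=0.780: state=(0.610, -2.559) — theta has crossed 0.62
linear interpolation between t=0.770 (0.63558) and t=0.780 (0.61006) → t≈0.776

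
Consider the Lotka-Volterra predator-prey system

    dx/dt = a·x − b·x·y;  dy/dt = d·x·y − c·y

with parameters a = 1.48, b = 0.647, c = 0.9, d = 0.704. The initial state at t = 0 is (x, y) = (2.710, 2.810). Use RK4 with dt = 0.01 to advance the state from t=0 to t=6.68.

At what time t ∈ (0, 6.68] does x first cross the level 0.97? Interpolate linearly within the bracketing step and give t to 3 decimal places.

t = 1.008

t=0.000: state=(2.710, 2.810)
step 1 (dt=0.01): k1=(-0.916, 2.832), k2=(-0.939, 2.837), k3=(-0.939, 2.837), k4=(-0.963, 2.842); state += dt/6·(k1+2k2+2k3+k4)
t=0.010: state=(2.701, 2.838)
t=0.020: state=(2.691, 2.867)
t=0.030: state=(2.680, 2.895)
continuing one RK4 step at a time; state shown every 25 steps (Δt=0.25):
t=0.250: state=(2.351, 3.515)
t=0.500: state=(1.838, 4.061)
t=0.750: state=(1.348, 4.287)
t=1.000: state=(0.979, 4.193)
next step: t=1.010: state=(0.967, 4.184) — x has crossed 0.97
linear interpolation between t=1.000 (0.97936) and t=1.010 (0.96739) → t≈1.008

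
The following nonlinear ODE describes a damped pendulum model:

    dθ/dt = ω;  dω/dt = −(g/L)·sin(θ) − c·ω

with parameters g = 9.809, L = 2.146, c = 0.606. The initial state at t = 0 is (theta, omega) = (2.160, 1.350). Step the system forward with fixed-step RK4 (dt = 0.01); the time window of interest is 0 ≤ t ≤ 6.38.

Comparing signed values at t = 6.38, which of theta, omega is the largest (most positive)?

t=0.000: state=(2.160, 1.350)
step 1 (dt=0.01): k1=(1.350, -4.618), k2=(1.327, -4.587), k3=(1.327, -4.587), k4=(1.304, -4.556); state += dt/6·(k1+2k2+2k3+k4)
t=0.010: state=(2.173, 1.304)
t=0.020: state=(2.186, 1.259)
t=0.030: state=(2.198, 1.214)
continuing one RK4 step at a time; state shown every 25 steps (Δt=0.25):
t=0.250: state=(2.368, 0.362)
t=0.500: state=(2.358, -0.422)
t=0.750: state=(2.159, -1.171)
t=1.000: state=(1.767, -1.975)
t=1.250: state=(1.174, -2.738)
t=1.500: state=(0.432, -3.097)
t=1.750: state=(-0.310, -2.706)
t=2.000: state=(-0.871, -1.719)
t=2.250: state=(-1.156, -0.566)
t=2.500: state=(-1.162, 0.495)
t=2.750: state=(-0.926, 1.347)
t=3.000: state=(-0.517, 1.858)
t=3.250: state=(-0.039, 1.879)
t=3.500: state=(0.382, 1.419)
t=3.750: state=(0.648, 0.682)
t=4.000: state=(0.720, -0.098)
t=4.250: state=(0.610, -0.748)
t=4.500: state=(0.367, -1.144)
t=4.750: state=(0.066, -1.207)
t=5.000: state=(-0.210, -0.952)
t=5.250: state=(-0.393, -0.492)
t=5.500: state=(-0.451, 0.023)
t=5.750: state=(-0.388, 0.460)
t=6.000: state=(-0.236, 0.724)
t=6.250: state=(-0.045, 0.769)
t=6.380: state=(0.052, 0.708)
compare at T: theta=0.052, omega=0.708

largest component: omega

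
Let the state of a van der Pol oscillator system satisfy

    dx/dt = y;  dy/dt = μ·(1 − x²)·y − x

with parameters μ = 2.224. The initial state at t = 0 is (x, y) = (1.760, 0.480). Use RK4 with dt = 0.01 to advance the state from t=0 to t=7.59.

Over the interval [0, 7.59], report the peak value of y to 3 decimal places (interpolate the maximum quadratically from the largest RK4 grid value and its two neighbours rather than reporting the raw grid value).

max y = 4.092

t=0.000: state=(1.760, 0.480)
step 1 (dt=0.01): k1=(0.480, -3.999), k2=(0.460, -3.917), k3=(0.460, -3.918), k4=(0.441, -3.837); state += dt/6·(k1+2k2+2k3+k4)
t=0.010: state=(1.765, 0.441)
t=0.020: state=(1.769, 0.403)
t=0.030: state=(1.773, 0.367)
continuing one RK4 step at a time; state shown every 25 steps (Δt=0.25):
t=0.250: state=(1.791, -0.116)
t=0.500: state=(1.735, -0.296)
t=0.750: state=(1.651, -0.370)
t=1.000: state=(1.552, -0.425)
t=1.250: state=(1.438, -0.487)
t=1.500: state=(1.307, -0.571)
t=1.750: state=(1.149, -0.700)
t=2.000: state=(0.949, -0.917)
t=2.250: state=(0.675, -1.327)
t=2.500: state=(0.250, -2.175)
t=2.750: state=(-0.473, -3.673)
t=3.000: state=(-1.449, -3.426)
t=3.250: state=(-1.958, -0.809)
t=3.500: state=(-2.019, 0.091)
t=3.750: state=(-1.969, 0.262)
t=4.000: state=(-1.897, 0.307)
t=4.250: state=(-1.817, 0.334)
t=4.500: state=(-1.730, 0.363)
t=4.750: state=(-1.635, 0.397)
t=5.000: state=(-1.530, 0.443)
t=5.250: state=(-1.412, 0.505)
t=5.500: state=(-1.275, 0.596)
t=5.750: state=(-1.110, 0.739)
t=6.000: state=(-0.897, 0.986)
t=6.250: state=(-0.598, 1.463)
t=6.500: state=(-0.123, 2.459)
t=6.750: state=(0.683, 3.952)
t=7.000: state=(1.621, 2.821)
t=7.250: state=(1.993, 0.475)
t=7.500: state=(2.012, -0.155)
t=7.590: state=(1.995, -0.220)
largest grid value and its neighbours: y(6.810)=4.09089, y(6.820)=4.09095, y(6.830)=4.08341
parabola through these three points peaks at t≈6.815 with y≈4.09187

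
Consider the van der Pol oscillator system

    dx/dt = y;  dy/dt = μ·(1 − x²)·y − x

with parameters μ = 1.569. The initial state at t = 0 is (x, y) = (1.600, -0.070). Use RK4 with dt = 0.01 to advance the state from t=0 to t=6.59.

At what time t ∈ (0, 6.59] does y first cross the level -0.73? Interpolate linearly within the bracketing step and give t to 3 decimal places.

t = 0.872

t=0.000: state=(1.600, -0.070)
step 1 (dt=0.01): k1=(-0.070, -1.429), k2=(-0.077, -1.411), k3=(-0.077, -1.411), k4=(-0.084, -1.394); state += dt/6·(k1+2k2+2k3+k4)
t=0.010: state=(1.599, -0.084)
t=0.020: state=(1.598, -0.098)
t=0.030: state=(1.597, -0.111)
continuing one RK4 step at a time; state shown every 25 steps (Δt=0.25):
t=0.250: state=(1.546, -0.339)
t=0.500: state=(1.439, -0.507)
t=0.750: state=(1.294, -0.652)
t=0.870: state=(1.211, -0.728)
next step: t=0.880: state=(1.204, -0.735) — y has crossed -0.73
linear interpolation between t=0.870 (-0.72844) and t=0.880 (-0.73526) → t≈0.872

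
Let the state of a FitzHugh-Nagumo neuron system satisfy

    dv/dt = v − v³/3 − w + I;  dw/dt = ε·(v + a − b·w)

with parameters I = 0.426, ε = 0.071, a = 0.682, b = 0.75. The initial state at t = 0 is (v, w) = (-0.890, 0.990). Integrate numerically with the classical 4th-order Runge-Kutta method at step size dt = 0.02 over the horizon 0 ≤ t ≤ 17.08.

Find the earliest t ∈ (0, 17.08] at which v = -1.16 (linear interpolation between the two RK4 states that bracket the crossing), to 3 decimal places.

t=0.000: state=(-0.890, 0.990)
step 1 (dt=0.02): k1=(-1.219, -0.067), k2=(-1.221, -0.068), k3=(-1.221, -0.068), k4=(-1.222, -0.069); state += dt/6·(k1+2k2+2k3+k4)
t=0.020: state=(-0.914, 0.989)
t=0.040: state=(-0.939, 0.987)
t=0.060: state=(-0.963, 0.986)
t=0.220: state=(-1.157, 0.973)
next step: t=0.240: state=(-1.181, 0.971) — v has crossed -1.16
linear interpolation between t=0.220 (-1.15749) and t=0.240 (-1.18114) → t≈0.222

t = 0.222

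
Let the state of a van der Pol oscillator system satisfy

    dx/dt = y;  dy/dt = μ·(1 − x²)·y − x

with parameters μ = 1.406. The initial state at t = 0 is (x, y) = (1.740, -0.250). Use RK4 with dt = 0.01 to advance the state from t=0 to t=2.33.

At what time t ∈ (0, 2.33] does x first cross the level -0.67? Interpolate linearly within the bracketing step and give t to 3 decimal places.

t = 2.095

t=0.000: state=(1.740, -0.250)
step 1 (dt=0.01): k1=(-0.250, -1.027), k2=(-0.255, -1.013), k3=(-0.255, -1.013), k4=(-0.260, -0.999); state += dt/6·(k1+2k2+2k3+k4)
t=0.010: state=(1.737, -0.260)
t=0.020: state=(1.735, -0.270)
t=0.030: state=(1.732, -0.280)
continuing one RK4 step at a time; state shown every 10 steps (Δt=0.1):
t=0.100: state=(1.710, -0.340)
t=0.200: state=(1.673, -0.411)
t=0.300: state=(1.629, -0.469)
t=0.400: state=(1.579, -0.520)
t=0.500: state=(1.525, -0.567)
t=0.600: state=(1.466, -0.614)
t=0.700: state=(1.402, -0.663)
t=0.800: state=(1.333, -0.716)
t=0.900: state=(1.258, -0.774)
t=1.000: state=(1.178, -0.841)
t=1.100: state=(1.090, -0.919)
t=1.200: state=(0.993, -1.012)
t=1.300: state=(0.887, -1.123)
t=1.400: state=(0.768, -1.258)
t=1.500: state=(0.634, -1.424)
t=1.600: state=(0.482, -1.627)
t=1.700: state=(0.307, -1.873)
t=1.800: state=(0.106, -2.164)
t=1.900: state=(-0.127, -2.489)
t=2.000: state=(-0.392, -2.809)
t=2.090: state=(-0.655, -3.029)
next step: t=2.100: state=(-0.686, -3.046) — x has crossed -0.67
linear interpolation between t=2.090 (-0.65535) and t=2.100 (-0.68573) → t≈2.095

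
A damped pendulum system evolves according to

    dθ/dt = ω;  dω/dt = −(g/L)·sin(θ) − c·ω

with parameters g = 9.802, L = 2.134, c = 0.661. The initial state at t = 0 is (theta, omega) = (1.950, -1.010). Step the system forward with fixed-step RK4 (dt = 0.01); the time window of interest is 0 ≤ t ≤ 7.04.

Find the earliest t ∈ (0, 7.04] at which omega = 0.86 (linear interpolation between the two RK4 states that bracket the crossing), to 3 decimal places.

t=0.000: state=(1.950, -1.010)
step 1 (dt=0.01): k1=(-1.010, -3.599), k2=(-1.028, -3.596), k3=(-1.028, -3.596), k4=(-1.046, -3.593); state += dt/6·(k1+2k2+2k3+k4)
t=0.010: state=(1.940, -1.046)
t=0.020: state=(1.929, -1.082)
t=0.030: state=(1.918, -1.118)
continuing one RK4 step at a time; state shown every 25 steps (Δt=0.25):
t=0.250: state=(1.587, -1.885)
t=0.500: state=(1.019, -2.607)
t=0.750: state=(0.323, -2.851)
t=1.000: state=(-0.346, -2.386)
t=1.250: state=(-0.827, -1.419)
t=1.500: state=(-1.046, -0.336)
t=1.750: state=(-1.005, 0.631)
t=1.810: state=(-0.961, 0.831)
next step: t=1.820: state=(-0.953, 0.863) — omega has crossed 0.86
linear interpolation between t=1.810 (0.83126) and t=1.820 (0.86321) → t≈1.819

t = 1.819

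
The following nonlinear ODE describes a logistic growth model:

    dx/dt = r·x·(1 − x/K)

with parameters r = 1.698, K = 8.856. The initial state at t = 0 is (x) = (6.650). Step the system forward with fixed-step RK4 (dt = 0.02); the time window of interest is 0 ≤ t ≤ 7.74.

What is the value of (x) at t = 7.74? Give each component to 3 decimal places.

t=0.000: state=(6.650)
step 1 (dt=0.02): k1=(2.813), k2=(2.789), k3=(2.789), k4=(2.765); state += dt/6·(k1+2k2+2k3+k4)
t=0.020: state=(6.706)
t=0.040: state=(6.761)
t=0.060: state=(6.814)
continuing one RK4 step at a time; state shown every 25 steps (Δt=0.5):
t=0.500: state=(7.755)
t=1.000: state=(8.349)
t=1.500: state=(8.632)
t=2.000: state=(8.759)
t=2.500: state=(8.814)
t=3.000: state=(8.838)
t=3.500: state=(8.848)
t=4.000: state=(8.853)
t=4.500: state=(8.855)
t=5.000: state=(8.855)
t=5.500: state=(8.856)
t=6.000: state=(8.856)
t=6.500: state=(8.856)
t=7.000: state=(8.856)
t=7.500: state=(8.856)
t=7.740: state=(8.856)

(x) = (8.856)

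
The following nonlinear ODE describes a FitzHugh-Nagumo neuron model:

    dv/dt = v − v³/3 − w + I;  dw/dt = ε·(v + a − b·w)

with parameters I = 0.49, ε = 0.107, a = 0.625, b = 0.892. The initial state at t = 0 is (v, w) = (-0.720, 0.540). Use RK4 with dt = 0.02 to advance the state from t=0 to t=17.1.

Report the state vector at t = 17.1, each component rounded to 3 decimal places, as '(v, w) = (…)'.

t=0.000: state=(-0.720, 0.540)
step 1 (dt=0.02): k1=(-0.646, -0.062), k2=(-0.648, -0.062), k3=(-0.648, -0.062), k4=(-0.650, -0.063); state += dt/6·(k1+2k2+2k3+k4)
t=0.020: state=(-0.733, 0.539)
t=0.040: state=(-0.746, 0.537)
t=0.060: state=(-0.759, 0.536)
continuing one RK4 step at a time; state shown every 50 steps (Δt=1):
t=1.000: state=(-1.355, 0.447)
t=2.000: state=(-1.599, 0.315)
t=3.000: state=(-1.589, 0.187)
t=4.000: state=(-1.524, 0.075)
t=5.000: state=(-1.450, -0.020)
t=6.000: state=(-1.373, -0.099)
t=7.000: state=(-1.294, -0.162)
t=8.000: state=(-1.213, -0.211)
t=9.000: state=(-1.127, -0.247)
t=10.000: state=(-1.036, -0.272)
t=11.000: state=(-0.933, -0.284)
t=12.000: state=(-0.809, -0.283)
t=13.000: state=(-0.640, -0.268)
t=14.000: state=(-0.366, -0.232)
t=15.000: state=(0.209, -0.159)
t=16.000: state=(1.313, -0.004)
t=17.000: state=(1.814, 0.228)
t=17.100: state=(1.821, 0.252)

(v, w) = (1.821, 0.252)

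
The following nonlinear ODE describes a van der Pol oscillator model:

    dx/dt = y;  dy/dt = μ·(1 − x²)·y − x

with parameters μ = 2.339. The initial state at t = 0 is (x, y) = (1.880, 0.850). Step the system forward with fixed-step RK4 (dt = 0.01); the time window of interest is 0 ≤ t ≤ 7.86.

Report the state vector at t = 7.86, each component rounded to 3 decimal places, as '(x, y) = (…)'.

t=0.000: state=(1.880, 0.850)
step 1 (dt=0.01): k1=(0.850, -6.919), k2=(0.815, -6.748), k3=(0.816, -6.752), k4=(0.782, -6.583); state += dt/6·(k1+2k2+2k3+k4)
t=0.010: state=(1.888, 0.782)
t=0.020: state=(1.896, 0.718)
t=0.030: state=(1.903, 0.657)
continuing one RK4 step at a time; state shown every 50 steps (Δt=0.5):
t=0.500: state=(1.903, -0.256)
t=1.000: state=(1.751, -0.338)
t=1.500: state=(1.566, -0.409)
t=2.000: state=(1.333, -0.535)
t=2.500: state=(1.003, -0.837)
t=3.000: state=(0.378, -1.920)
t=3.500: state=(-1.268, -3.973)
t=4.000: state=(-2.022, 0.029)
t=4.500: state=(-1.913, 0.289)
t=5.000: state=(-1.756, 0.338)
t=5.500: state=(-1.571, 0.406)
t=6.000: state=(-1.341, 0.530)
t=6.500: state=(-1.015, 0.823)
t=7.000: state=(-0.405, 1.862)
t=7.500: state=(1.211, 4.061)
t=7.860: state=(1.994, 0.477)

(x, y) = (1.994, 0.477)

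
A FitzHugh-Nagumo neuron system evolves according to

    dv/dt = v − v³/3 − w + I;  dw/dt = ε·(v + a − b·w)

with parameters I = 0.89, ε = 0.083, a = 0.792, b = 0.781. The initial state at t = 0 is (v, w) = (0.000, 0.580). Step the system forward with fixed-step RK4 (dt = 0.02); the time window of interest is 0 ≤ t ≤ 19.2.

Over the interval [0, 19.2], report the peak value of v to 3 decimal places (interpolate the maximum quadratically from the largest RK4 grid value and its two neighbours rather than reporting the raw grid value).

t=0.000: state=(0.000, 0.580)
step 1 (dt=0.02): k1=(0.310, 0.028), k2=(0.313, 0.028), k3=(0.313, 0.028), k4=(0.316, 0.029); state += dt/6·(k1+2k2+2k3+k4)
t=0.020: state=(0.006, 0.581)
t=0.040: state=(0.013, 0.581)
t=0.060: state=(0.019, 0.582)
continuing one RK4 step at a time; state shown every 50 steps (Δt=1):
t=1.000: state=(0.496, 0.625)
t=2.000: state=(1.322, 0.722)
t=3.000: state=(1.694, 0.866)
t=4.000: state=(1.695, 1.013)
t=5.000: state=(1.631, 1.147)
t=6.000: state=(1.556, 1.266)
t=7.000: state=(1.478, 1.372)
t=8.000: state=(1.395, 1.465)
t=9.000: state=(1.306, 1.546)
t=10.000: state=(1.209, 1.613)
t=11.000: state=(1.097, 1.668)
t=12.000: state=(0.961, 1.710)
t=13.000: state=(0.775, 1.737)
t=14.000: state=(0.470, 1.742)
t=15.000: state=(-0.192, 1.712)
t=16.000: state=(-1.480, 1.601)
t=17.000: state=(-1.935, 1.420)
t=18.000: state=(-1.908, 1.239)
t=19.000: state=(-1.845, 1.074)
t=19.200: state=(-1.832, 1.043)
largest grid value and its neighbours: v(3.400)=1.71171, v(3.420)=1.71176, v(3.440)=1.71175
parabola through these three points peaks at t≈3.426 with v≈1.71176

max v = 1.712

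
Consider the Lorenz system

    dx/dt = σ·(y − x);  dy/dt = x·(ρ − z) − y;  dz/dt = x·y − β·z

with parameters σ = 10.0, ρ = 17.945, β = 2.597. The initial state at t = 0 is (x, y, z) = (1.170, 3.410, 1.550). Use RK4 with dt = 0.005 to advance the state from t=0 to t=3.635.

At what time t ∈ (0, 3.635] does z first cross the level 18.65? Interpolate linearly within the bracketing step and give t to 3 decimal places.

t = 0.289

t=0.000: state=(1.170, 3.410, 1.550)
step 1 (dt=0.005): k1=(22.400, 15.772, -0.036), k2=(22.234, 16.651, 0.204), k3=(22.260, 16.641, 0.204), k4=(22.119, 17.512, 0.448); state += dt/6·(k1+2k2+2k3+k4)
t=0.005: state=(1.281, 3.493, 1.551)
t=0.010: state=(1.391, 3.585, 1.555)
t=0.015: state=(1.501, 3.685, 1.561)
continuing one RK4 step at a time; state shown every 40 steps (Δt=0.2):
t=0.200: state=(7.831, 13.243, 6.835)
t=0.285: state=(12.481, 16.852, 17.985)
next step: t=0.290: state=(12.692, 16.740, 18.803) — z has crossed 18.65
linear interpolation between t=0.285 (17.98460) and t=0.290 (18.80314) → t≈0.289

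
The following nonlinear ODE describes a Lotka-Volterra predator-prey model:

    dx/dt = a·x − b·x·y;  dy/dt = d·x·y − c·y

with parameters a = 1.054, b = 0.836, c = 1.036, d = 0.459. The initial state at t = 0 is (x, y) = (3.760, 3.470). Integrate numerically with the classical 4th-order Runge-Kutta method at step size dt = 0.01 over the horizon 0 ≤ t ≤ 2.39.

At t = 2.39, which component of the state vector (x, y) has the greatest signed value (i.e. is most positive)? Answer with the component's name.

t=0.000: state=(3.760, 3.470)
step 1 (dt=0.01): k1=(-6.944, 2.394), k2=(-6.918, 2.347), k3=(-6.917, 2.347), k4=(-6.889, 2.299); state += dt/6·(k1+2k2+2k3+k4)
t=0.010: state=(3.691, 3.493)
t=0.020: state=(3.622, 3.516)
t=0.030: state=(3.554, 3.538)
continuing one RK4 step at a time; state shown every 10 steps (Δt=0.1):
t=0.100: state=(3.099, 3.661)
t=0.200: state=(2.524, 3.754)
t=0.300: state=(2.048, 3.757)
t=0.400: state=(1.666, 3.688)
t=0.500: state=(1.367, 3.563)
t=0.600: state=(1.135, 3.402)
t=0.700: state=(0.956, 3.217)
t=0.800: state=(0.819, 3.021)
t=0.900: state=(0.712, 2.821)
t=1.000: state=(0.631, 2.622)
t=1.100: state=(0.567, 2.430)
t=1.200: state=(0.518, 2.246)
t=1.300: state=(0.481, 2.072)
t=1.400: state=(0.453, 1.908)
t=1.500: state=(0.432, 1.756)
t=1.600: state=(0.417, 1.614)
t=1.700: state=(0.407, 1.483)
t=1.800: state=(0.401, 1.362)
t=1.900: state=(0.400, 1.251)
t=2.000: state=(0.402, 1.149)
t=2.100: state=(0.407, 1.055)
t=2.200: state=(0.416, 0.969)
t=2.300: state=(0.427, 0.891)
t=2.390: state=(0.441, 0.826)
compare at T: x=0.441, y=0.826

largest component: y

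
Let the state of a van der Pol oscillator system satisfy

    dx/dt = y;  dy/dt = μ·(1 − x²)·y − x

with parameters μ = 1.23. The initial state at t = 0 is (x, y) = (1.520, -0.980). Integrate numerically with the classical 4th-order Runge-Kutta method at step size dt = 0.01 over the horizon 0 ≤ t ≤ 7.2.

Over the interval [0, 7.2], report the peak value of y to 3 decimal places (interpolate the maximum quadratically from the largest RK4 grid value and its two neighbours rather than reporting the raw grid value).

t=0.000: state=(1.520, -0.980)
step 1 (dt=0.01): k1=(-0.980, 0.060), k2=(-0.980, 0.046), k3=(-0.980, 0.046), k4=(-0.980, 0.033); state += dt/6·(k1+2k2+2k3+k4)
t=0.010: state=(1.510, -0.980)
t=0.020: state=(1.500, -0.979)
t=0.030: state=(1.491, -0.979)
continuing one RK4 step at a time; state shown every 25 steps (Δt=0.25):
t=0.250: state=(1.271, -1.037)
t=0.500: state=(0.991, -1.223)
t=0.750: state=(0.646, -1.565)
t=1.000: state=(0.190, -2.125)
t=1.250: state=(-0.430, -2.827)
t=1.500: state=(-1.173, -2.911)
t=1.750: state=(-1.766, -1.671)
t=2.000: state=(-2.012, -0.413)
t=2.250: state=(-2.031, 0.168)
t=2.500: state=(-1.957, 0.395)
t=2.750: state=(-1.843, 0.505)
t=3.000: state=(-1.706, 0.588)
t=3.250: state=(-1.549, 0.675)
t=3.500: state=(-1.366, 0.788)
t=3.750: state=(-1.151, 0.947)
t=4.000: state=(-0.886, 1.189)
t=4.250: state=(-0.545, 1.571)
t=4.500: state=(-0.084, 2.154)
t=4.750: state=(0.540, 2.802)
t=5.000: state=(1.256, 2.710)
t=5.250: state=(1.789, 1.444)
t=5.500: state=(1.994, 0.313)
t=5.750: state=(1.998, -0.203)
t=6.000: state=(1.918, -0.413)
t=6.250: state=(1.800, -0.522)
t=6.500: state=(1.658, -0.609)
t=6.750: state=(1.495, -0.704)
t=7.000: state=(1.304, -0.829)
t=7.200: state=(1.125, -0.967)
largest grid value and its neighbours: y(4.850)=2.91964, y(4.860)=2.92169, y(4.870)=2.92165
parabola through these three points peaks at t≈4.865 with y≈2.92193

max y = 2.922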